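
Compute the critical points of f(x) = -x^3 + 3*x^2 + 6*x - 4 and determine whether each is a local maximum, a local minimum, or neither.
f'(x) = -3*x^2 + 6*x + 6

Solve f'(x) = 0:
  Factor: -3*x^2 + 6*x + 6 = -3*(x^2 - 2*x - 2); x^2 - 2*x - 2 = 0 has no rational roots; quadratic formula: x = (2 ± √12)/2.
  ⇒ x = 1 - sqrt(3) ≈ -0.7321, 1 + sqrt(3) ≈ 2.7321

f''(x) = 6 - 6*x
Second-derivative test at each critical point:
  f''(-0.7321) = 10.3923 > 0 → local minimum
  f''(2.7321) = -10.3923 < 0 → local maximum

Critical points: x = 1 - sqrt(3) ≈ -0.7321 (local minimum); x = 1 + sqrt(3) ≈ 2.7321 (local maximum)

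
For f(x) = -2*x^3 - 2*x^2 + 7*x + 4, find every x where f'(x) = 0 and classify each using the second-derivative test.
f'(x) = -6*x^2 - 4*x + 7

Solve f'(x) = 0:
  6*x^2 + 4*x - 7 = 0 has no rational roots; quadratic formula: x = (-4 ± √184)/12.
  ⇒ x = -sqrt(46)/6 - 1/3 ≈ -1.4637, -1/3 + sqrt(46)/6 ≈ 0.7971

f''(x) = -12*x - 4
Second-derivative test at each critical point:
  f''(-1.4637) = 13.5647 > 0 → local minimum
  f''(0.7971) = -13.5647 < 0 → local maximum

Critical points: x = -sqrt(46)/6 - 1/3 ≈ -1.4637 (local minimum); x = -1/3 + sqrt(46)/6 ≈ 0.7971 (local maximum)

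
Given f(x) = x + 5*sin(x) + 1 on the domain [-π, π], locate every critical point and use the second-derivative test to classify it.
f'(x) = 5*cos(x) + 1

Solve f'(x) = 0 on [-π, π]:
  f'(x) = 0 ⇔ cos(x) = -1/5, i.e. x = ±arccos(-1/5) + 2nπ; keep the solutions lying in [-π, π].
  ⇒ x = -acos(-1/5) ≈ -1.7722, acos(-1/5) ≈ 1.7722

f''(x) = -5*sin(x)
Second-derivative test at each critical point:
  f''(-1.7722) = 4.8990 > 0 → local minimum
  f''(1.7722) = -4.8990 < 0 → local maximum

Critical points: x = -acos(-1/5) ≈ -1.7722 (local minimum); x = acos(-1/5) ≈ 1.7722 (local maximum)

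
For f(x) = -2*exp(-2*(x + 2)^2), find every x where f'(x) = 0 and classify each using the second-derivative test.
f'(x) = 8*(x + 2)*exp(-2*(x + 2)^2)

Solve f'(x) = 0:
  f'(x) = (8*x + 16)·exp(-2*(x + 2)^2) and exp(-2*(x + 2)^2) > 0 for every x, so f'(x) = 0 ⇔ 8*x + 16 = 0.
  Factor: 8*x + 16 = 8*(x + 2) = 0.
  ⇒ x = -2

f''(x) = 8*(1 - 4*(x + 2)^2)*exp(-2*(x + 2)^2)
Second-derivative test at each critical point:
  f''(-2) = 8 > 0 → local minimum

Critical points: x = -2 (local minimum)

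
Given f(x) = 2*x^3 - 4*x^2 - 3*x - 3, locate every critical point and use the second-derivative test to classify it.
f'(x) = 6*x^2 - 8*x - 3

Solve f'(x) = 0:
  6*x^2 - 8*x - 3 = 0 has no rational roots; quadratic formula: x = (8 ± √136)/12.
  ⇒ x = 2/3 - sqrt(34)/6 ≈ -0.3052, 2/3 + sqrt(34)/6 ≈ 1.6385

f''(x) = 12*x - 8
Second-derivative test at each critical point:
  f''(-0.3052) = -11.6619 < 0 → local maximum
  f''(1.6385) = 11.6619 > 0 → local minimum

Critical points: x = 2/3 - sqrt(34)/6 ≈ -0.3052 (local maximum); x = 2/3 + sqrt(34)/6 ≈ 1.6385 (local minimum)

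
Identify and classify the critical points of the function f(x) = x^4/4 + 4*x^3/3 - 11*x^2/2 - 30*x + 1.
f'(x) = x^3 + 4*x^2 - 11*x - 30

Solve f'(x) = 0:
  Factor: x^3 + 4*x^2 - 11*x - 30 = (x - 3)*(x + 2)*(x + 5) = 0.
  ⇒ x = -5, -2, 3

f''(x) = 3*x^2 + 8*x - 11
Second-derivative test at each critical point:
  f''(-5) = 24 > 0 → local minimum
  f''(-2) = -15 < 0 → local maximum
  f''(3) = 40 > 0 → local minimum

Critical points: x = -5 (local minimum); x = -2 (local maximum); x = 3 (local minimum)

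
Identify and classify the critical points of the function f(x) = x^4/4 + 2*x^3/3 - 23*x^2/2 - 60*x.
f'(x) = x^3 + 2*x^2 - 23*x - 60

Solve f'(x) = 0:
  Factor: x^3 + 2*x^2 - 23*x - 60 = (x - 5)*(x + 3)*(x + 4) = 0.
  ⇒ x = -4, -3, 5

f''(x) = 3*x^2 + 4*x - 23
Second-derivative test at each critical point:
  f''(-4) = 9 > 0 → local minimum
  f''(-3) = -8 < 0 → local maximum
  f''(5) = 72 > 0 → local minimum

Critical points: x = -4 (local minimum); x = -3 (local maximum); x = 5 (local minimum)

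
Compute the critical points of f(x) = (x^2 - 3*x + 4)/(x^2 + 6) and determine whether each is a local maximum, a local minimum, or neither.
f'(x) = (3*x^2 + 4*x - 18)/(x^4 + 12*x^2 + 36)

Solve f'(x) = 0:
  f'(x) = (3*x^2 + 4*x - 18)/(x^2 + 6)^2; the denominator is positive wherever f is defined, so f'(x) = 0 ⇔ 3*x^2 + 4*x - 18 = 0.
  3*x^2 + 4*x - 18 = 0 has no rational roots; quadratic formula: x = (-4 ± √232)/6.
  ⇒ x = -sqrt(58)/3 - 2/3 ≈ -3.2053, -2/3 + sqrt(58)/3 ≈ 1.8719

f''(x) = 6*(-x^3 - 2*x^2 + 18*x + 4)/(x^6 + 18*x^4 + 108*x^2 + 216)
Second-derivative test at each critical point:
  f''(-3.2053) = -0.0575 < 0 → local maximum
  f''(1.8719) = 0.1686 > 0 → local minimum

Critical points: x = -sqrt(58)/3 - 2/3 ≈ -3.2053 (local maximum); x = -2/3 + sqrt(58)/3 ≈ 1.8719 (local minimum)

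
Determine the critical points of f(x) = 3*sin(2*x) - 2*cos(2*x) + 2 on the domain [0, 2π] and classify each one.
f'(x) = 4*sin(2*x) + 6*cos(2*x)

Solve f'(x) = 0 on [0, 2π]:
  f'(x) = 0 ⇔ 3*cos(2*x) = -2*sin(2*x) ⇔ tan(2*x) = -3/2, i.e. 2*x = arctan(-3/2) + nπ; keep the solutions lying in [0, 2π].
  ⇒ x = -atan(3/2)/2 + pi/2 ≈ 1.0794, pi - atan(3/2)/2 ≈ 2.6502, -atan(3/2)/2 + 3*pi/2 ≈ 4.2210, -atan(3/2)/2 + 2*pi ≈ 5.7918

f''(x) = -12*sin(2*x) + 8*cos(2*x)
Second-derivative test at each critical point:
  f''(1.0794) = -14.4222 < 0 → local maximum
  f''(2.6502) = 14.4222 > 0 → local minimum
  f''(4.2210) = -14.4222 < 0 → local maximum
  f''(5.7918) = 14.4222 > 0 → local minimum

Critical points: x = -atan(3/2)/2 + pi/2 ≈ 1.0794 (local maximum); x = pi - atan(3/2)/2 ≈ 2.6502 (local minimum); x = -atan(3/2)/2 + 3*pi/2 ≈ 4.2210 (local maximum); x = -atan(3/2)/2 + 2*pi ≈ 5.7918 (local minimum)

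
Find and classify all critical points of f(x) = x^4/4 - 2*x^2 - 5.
f'(x) = x*(x^2 - 4)

Solve f'(x) = 0:
  Factor: x^3 - 4*x = x*(x - 2)*(x + 2) = 0.
  ⇒ x = -2, 0, 2

f''(x) = 3*x^2 - 4
Second-derivative test at each critical point:
  f''(-2) = 8 > 0 → local minimum
  f''(0) = -4 < 0 → local maximum
  f''(2) = 8 > 0 → local minimum

Critical points: x = -2 (local minimum); x = 0 (local maximum); x = 2 (local minimum)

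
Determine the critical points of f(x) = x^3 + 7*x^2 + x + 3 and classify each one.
f'(x) = 3*x^2 + 14*x + 1

Solve f'(x) = 0:
  3*x^2 + 14*x + 1 = 0 has no rational roots; quadratic formula: x = (-14 ± √184)/6.
  ⇒ x = -7/3 - sqrt(46)/3 ≈ -4.5941, -7/3 + sqrt(46)/3 ≈ -0.0726

f''(x) = 6*x + 14
Second-derivative test at each critical point:
  f''(-4.5941) = -13.5647 < 0 → local maximum
  f''(-0.0726) = 13.5647 > 0 → local minimum

Critical points: x = -7/3 - sqrt(46)/3 ≈ -4.5941 (local maximum); x = -7/3 + sqrt(46)/3 ≈ -0.0726 (local minimum)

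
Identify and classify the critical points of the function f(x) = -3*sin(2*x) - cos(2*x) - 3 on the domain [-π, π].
f'(x) = 2*sin(2*x) - 6*cos(2*x)

Solve f'(x) = 0 on [-π, π]:
  f'(x) = 0 ⇔ -3*cos(2*x) = -sin(2*x) ⇔ tan(2*x) = 3, i.e. 2*x = arctan(3) + nπ; keep the solutions lying in [-π, π].
  ⇒ x = -pi + atan(3)/2 ≈ -2.5171, -pi/2 + atan(3)/2 ≈ -0.9463, atan(3)/2 ≈ 0.6245, atan(3)/2 + pi/2 ≈ 2.1953

f''(x) = 12*sin(2*x) + 4*cos(2*x)
Second-derivative test at each critical point:
  f''(-2.5171) = 12.6491 > 0 → local minimum
  f''(-0.9463) = -12.6491 < 0 → local maximum
  f''(0.6245) = 12.6491 > 0 → local minimum
  f''(2.1953) = -12.6491 < 0 → local maximum

Critical points: x = -pi + atan(3)/2 ≈ -2.5171 (local minimum); x = -pi/2 + atan(3)/2 ≈ -0.9463 (local maximum); x = atan(3)/2 ≈ 0.6245 (local minimum); x = atan(3)/2 + pi/2 ≈ 2.1953 (local maximum)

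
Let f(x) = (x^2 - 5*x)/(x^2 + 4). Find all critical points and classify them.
f'(x) = (5*x^2 + 8*x - 20)/(x^4 + 8*x^2 + 16)

Solve f'(x) = 0:
  f'(x) = (5*x^2 + 8*x - 20)/(x^2 + 4)^2; the denominator is positive wherever f is defined, so f'(x) = 0 ⇔ 5*x^2 + 8*x - 20 = 0.
  5*x^2 + 8*x - 20 = 0 has no rational roots; quadratic formula: x = (-8 ± √464)/10.
  ⇒ x = -2*sqrt(29)/5 - 4/5 ≈ -2.9541, -4/5 + 2*sqrt(29)/5 ≈ 1.3541

f''(x) = 2*(-5*x^3 - 12*x^2 + 60*x + 16)/(x^6 + 12*x^4 + 48*x^2 + 64)
Second-derivative test at each critical point:
  f''(-2.9541) = -0.1330 < 0 → local maximum
  f''(1.3541) = 0.6330 > 0 → local minimum

Critical points: x = -2*sqrt(29)/5 - 4/5 ≈ -2.9541 (local maximum); x = -4/5 + 2*sqrt(29)/5 ≈ 1.3541 (local minimum)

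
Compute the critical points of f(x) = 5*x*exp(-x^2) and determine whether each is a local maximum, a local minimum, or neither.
f'(x) = 5*(1 - 2*x^2)*exp(-x^2)

Solve f'(x) = 0:
  f'(x) = (5 - 10*x^2)·exp(-x^2) and exp(-x^2) > 0 for every x, so f'(x) = 0 ⇔ 5 - 10*x^2 = 0.
  Factor: 5 - 10*x^2 = -5*(2*x^2 - 1); 2*x^2 - 1 = 0 has no rational roots; quadratic formula: x = (0 ± √8)/4.
  ⇒ x = -sqrt(2)/2 ≈ -0.7071, sqrt(2)/2 ≈ 0.7071

f''(x) = (20*x^3 - 30*x)*exp(-x^2)
Second-derivative test at each critical point:
  f''(-0.7071) = 8.5776 > 0 → local minimum
  f''(0.7071) = -8.5776 < 0 → local maximum

Critical points: x = -sqrt(2)/2 ≈ -0.7071 (local minimum); x = sqrt(2)/2 ≈ 0.7071 (local maximum)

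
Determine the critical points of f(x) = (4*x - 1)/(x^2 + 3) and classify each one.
f'(x) = 2*(-2*x^2 + x + 6)/(x^4 + 6*x^2 + 9)

Solve f'(x) = 0:
  f'(x) = -2*(x - 2)*(2*x + 3)/(x^2 + 3)^2; the denominator is positive wherever f is defined, so f'(x) = 0 ⇔ -4*x^2 + 2*x + 12 = 0.
  Factor: -4*x^2 + 2*x + 12 = -2*(x - 2)*(2*x + 3) = 0.
  ⇒ x = -3/2, 2

f''(x) = 2*(4*x^2*(4*x - 1) + (1 - 12*x)*(x^2 + 3))/(x^2 + 3)^3
Second-derivative test at each critical point:
  f''(-3/2) = 32/63 > 0 → local minimum
  f''(2) = -2/7 < 0 → local maximum

Critical points: x = -3/2 (local minimum); x = 2 (local maximum)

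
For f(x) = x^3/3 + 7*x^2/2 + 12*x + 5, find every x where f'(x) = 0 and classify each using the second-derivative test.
f'(x) = x^2 + 7*x + 12

Solve f'(x) = 0:
  Factor: x^2 + 7*x + 12 = (x + 3)*(x + 4) = 0.
  ⇒ x = -4, -3

f''(x) = 2*x + 7
Second-derivative test at each critical point:
  f''(-4) = -1 < 0 → local maximum
  f''(-3) = 1 > 0 → local minimum

Critical points: x = -4 (local maximum); x = -3 (local minimum)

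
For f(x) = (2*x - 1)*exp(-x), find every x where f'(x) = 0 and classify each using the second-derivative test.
f'(x) = (3 - 2*x)*exp(-x)

Solve f'(x) = 0:
  f'(x) = (3 - 2*x)·exp(-x) and exp(-x) > 0 for every x, so f'(x) = 0 ⇔ 3 - 2*x = 0.
  3 - 2*x = 0.
  ⇒ x = 3/2

f''(x) = (2*x - 5)*exp(-x)
Second-derivative test at each critical point:
  f''(3/2) = -0.4463 < 0 → local maximum

Critical points: x = 3/2 (local maximum)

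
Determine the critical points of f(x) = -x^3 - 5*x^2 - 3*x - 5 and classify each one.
f'(x) = -3*x^2 - 10*x - 3

Solve f'(x) = 0:
  Factor: -3*x^2 - 10*x - 3 = -(x + 3)*(3*x + 1) = 0.
  ⇒ x = -3, -1/3

f''(x) = -6*x - 10
Second-derivative test at each critical point:
  f''(-3) = 8 > 0 → local minimum
  f''(-1/3) = -8 < 0 → local maximum

Critical points: x = -3 (local minimum); x = -1/3 (local maximum)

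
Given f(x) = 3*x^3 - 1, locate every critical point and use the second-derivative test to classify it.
f'(x) = 9*x^2

Solve f'(x) = 0:
  ⇒ x = 0

f''(x) = 18*x
Second-derivative test at each critical point:
  f''(0) = 0, so the second-derivative test is inconclusive; use the first-derivative test: f'(-1/4) = 0.5625, f'(1/4) = 0.5625 — f' is positive on both sides (no sign change) → neither a local maximum nor a local minimum

Critical points: x = 0 (neither)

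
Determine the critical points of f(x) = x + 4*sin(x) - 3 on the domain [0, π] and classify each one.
f'(x) = 4*cos(x) + 1

Solve f'(x) = 0 on [0, π]:
  f'(x) = 0 ⇔ cos(x) = -1/4, i.e. x = ±arccos(-1/4) + 2nπ; keep the solutions lying in [0, π].
  ⇒ x = acos(-1/4) ≈ 1.8235

f''(x) = -4*sin(x)
Second-derivative test at each critical point:
  f''(1.8235) = -3.8730 < 0 → local maximum

Critical points: x = acos(-1/4) ≈ 1.8235 (local maximum)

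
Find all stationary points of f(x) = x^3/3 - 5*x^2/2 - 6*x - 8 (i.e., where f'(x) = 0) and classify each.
f'(x) = x^2 - 5*x - 6

Solve f'(x) = 0:
  Factor: x^2 - 5*x - 6 = (x - 6)*(x + 1) = 0.
  ⇒ x = -1, 6

f''(x) = 2*x - 5
Second-derivative test at each critical point:
  f''(-1) = -7 < 0 → local maximum
  f''(6) = 7 > 0 → local minimum

Critical points: x = -1 (local maximum); x = 6 (local minimum)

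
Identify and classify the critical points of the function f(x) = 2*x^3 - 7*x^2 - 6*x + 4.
f'(x) = 6*x^2 - 14*x - 6

Solve f'(x) = 0:
  Factor: 6*x^2 - 14*x - 6 = 2*(3*x^2 - 7*x - 3); 3*x^2 - 7*x - 3 = 0 has no rational roots; quadratic formula: x = (7 ± √85)/6.
  ⇒ x = 7/6 - sqrt(85)/6 ≈ -0.3699, 7/6 + sqrt(85)/6 ≈ 2.7033

f''(x) = 12*x - 14
Second-derivative test at each critical point:
  f''(-0.3699) = -18.4391 < 0 → local maximum
  f''(2.7033) = 18.4391 > 0 → local minimum

Critical points: x = 7/6 - sqrt(85)/6 ≈ -0.3699 (local maximum); x = 7/6 + sqrt(85)/6 ≈ 2.7033 (local minimum)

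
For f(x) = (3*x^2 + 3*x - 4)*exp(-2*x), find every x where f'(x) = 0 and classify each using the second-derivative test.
f'(x) = (11 - 6*x^2)*exp(-2*x)

Solve f'(x) = 0:
  f'(x) = (11 - 6*x^2)·exp(-2*x) and exp(-2*x) > 0 for every x, so f'(x) = 0 ⇔ 11 - 6*x^2 = 0.
  6*x^2 - 11 = 0 has no rational roots; quadratic formula: x = (0 ± √264)/12.
  ⇒ x = -sqrt(66)/6 ≈ -1.3540, sqrt(66)/6 ≈ 1.3540

f''(x) = 2*(6*x^2 - 6*x - 11)*exp(-2*x)
Second-derivative test at each critical point:
  f''(-1.3540) = 243.7120 > 0 → local minimum
  f''(1.3540) = -1.0832 < 0 → local maximum

Critical points: x = -sqrt(66)/6 ≈ -1.3540 (local minimum); x = sqrt(66)/6 ≈ 1.3540 (local maximum)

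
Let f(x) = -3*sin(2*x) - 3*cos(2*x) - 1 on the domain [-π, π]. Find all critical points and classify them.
f'(x) = -6*sqrt(2)*cos(2*x + pi/4)

Solve f'(x) = 0 on [-π, π]:
  f'(x) = 0 ⇔ -3*cos(2*x) = -3*sin(2*x) ⇔ tan(2*x) = 1, i.e. 2*x = arctan(1) + nπ; keep the solutions lying in [-π, π].
  ⇒ x = -7*pi/8 ≈ -2.7489, -3*pi/8 ≈ -1.1781, pi/8 ≈ 0.3927, 5*pi/8 ≈ 1.9635

f''(x) = 12*sqrt(2)*sin(2*x + pi/4)
Second-derivative test at each critical point:
  f''(-2.7489) = 16.9706 > 0 → local minimum
  f''(-1.1781) = -16.9706 < 0 → local maximum
  f''(0.3927) = 16.9706 > 0 → local minimum
  f''(1.9635) = -16.9706 < 0 → local maximum

Critical points: x = -7*pi/8 ≈ -2.7489 (local minimum); x = -3*pi/8 ≈ -1.1781 (local maximum); x = pi/8 ≈ 0.3927 (local minimum); x = 5*pi/8 ≈ 1.9635 (local maximum)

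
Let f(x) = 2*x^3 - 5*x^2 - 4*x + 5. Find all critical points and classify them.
f'(x) = 6*x^2 - 10*x - 4

Solve f'(x) = 0:
  Factor: 6*x^2 - 10*x - 4 = 2*(x - 2)*(3*x + 1) = 0.
  ⇒ x = -1/3, 2

f''(x) = 12*x - 10
Second-derivative test at each critical point:
  f''(-1/3) = -14 < 0 → local maximum
  f''(2) = 14 > 0 → local minimum

Critical points: x = -1/3 (local maximum); x = 2 (local minimum)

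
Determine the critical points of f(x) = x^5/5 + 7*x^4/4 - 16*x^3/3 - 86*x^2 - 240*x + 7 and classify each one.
f'(x) = x^4 + 7*x^3 - 16*x^2 - 172*x - 240

Solve f'(x) = 0:
  Factor: x^4 + 7*x^3 - 16*x^2 - 172*x - 240 = (x - 5)*(x + 2)*(x + 4)*(x + 6) = 0.
  ⇒ x = -6, -4, -2, 5

f''(x) = 4*x^3 + 21*x^2 - 32*x - 172
Second-derivative test at each critical point:
  f''(-6) = -88 < 0 → local maximum
  f''(-4) = 36 > 0 → local minimum
  f''(-2) = -56 < 0 → local maximum
  f''(5) = 693 > 0 → local minimum

Critical points: x = -6 (local maximum); x = -4 (local minimum); x = -2 (local maximum); x = 5 (local minimum)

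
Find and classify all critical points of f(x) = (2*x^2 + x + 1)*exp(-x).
f'(x) = x*(3 - 2*x)*exp(-x)

Solve f'(x) = 0:
  f'(x) = (-2*x^2 + 3*x)·exp(-x) and exp(-x) > 0 for every x, so f'(x) = 0 ⇔ -2*x^2 + 3*x = 0.
  Factor: -2*x^2 + 3*x = -x*(2*x - 3) = 0.
  ⇒ x = 0, 3/2

f''(x) = (2*x^2 - 7*x + 3)*exp(-x)
Second-derivative test at each critical point:
  f''(0) = 3 > 0 → local minimum
  f''(3/2) = -0.6694 < 0 → local maximum

Critical points: x = 0 (local minimum); x = 3/2 (local maximum)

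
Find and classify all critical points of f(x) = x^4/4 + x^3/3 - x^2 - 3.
f'(x) = x*(x^2 + x - 2)

Solve f'(x) = 0:
  Factor: x^3 + x^2 - 2*x = x*(x - 1)*(x + 2) = 0.
  ⇒ x = -2, 0, 1

f''(x) = 3*x^2 + 2*x - 2
Second-derivative test at each critical point:
  f''(-2) = 6 > 0 → local minimum
  f''(0) = -2 < 0 → local maximum
  f''(1) = 3 > 0 → local minimum

Critical points: x = -2 (local minimum); x = 0 (local maximum); x = 1 (local minimum)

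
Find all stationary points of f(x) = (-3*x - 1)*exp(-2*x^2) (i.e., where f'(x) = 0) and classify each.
f'(x) = (4*x*(3*x + 1) - 3)*exp(-2*x^2)

Solve f'(x) = 0:
  f'(x) = (12*x^2 + 4*x - 3)·exp(-2*x^2) and exp(-2*x^2) > 0 for every x, so f'(x) = 0 ⇔ 12*x^2 + 4*x - 3 = 0.
  12*x^2 + 4*x - 3 = 0 has no rational roots; quadratic formula: x = (-4 ± √160)/24.
  ⇒ x = -sqrt(10)/6 - 1/6 ≈ -0.6937, -1/6 + sqrt(10)/6 ≈ 0.3604

f''(x) = 4*(-12*x^3 - 4*x^2 + 9*x + 1)*exp(-2*x^2)
Second-derivative test at each critical point:
  f''(-0.6937) = -4.8313 < 0 → local maximum
  f''(0.3604) = 9.7556 > 0 → local minimum

Critical points: x = -sqrt(10)/6 - 1/6 ≈ -0.6937 (local maximum); x = -1/6 + sqrt(10)/6 ≈ 0.3604 (local minimum)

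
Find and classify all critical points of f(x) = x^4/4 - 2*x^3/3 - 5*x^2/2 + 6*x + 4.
f'(x) = x^3 - 2*x^2 - 5*x + 6

Solve f'(x) = 0:
  Factor: x^3 - 2*x^2 - 5*x + 6 = (x - 3)*(x - 1)*(x + 2) = 0.
  ⇒ x = -2, 1, 3

f''(x) = 3*x^2 - 4*x - 5
Second-derivative test at each critical point:
  f''(-2) = 15 > 0 → local minimum
  f''(1) = -6 < 0 → local maximum
  f''(3) = 10 > 0 → local minimum

Critical points: x = -2 (local minimum); x = 1 (local maximum); x = 3 (local minimum)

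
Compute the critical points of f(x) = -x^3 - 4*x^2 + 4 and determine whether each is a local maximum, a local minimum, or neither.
f'(x) = x*(-3*x - 8)

Solve f'(x) = 0:
  Factor: -3*x^2 - 8*x = -x*(3*x + 8) = 0.
  ⇒ x = -8/3, 0

f''(x) = -6*x - 8
Second-derivative test at each critical point:
  f''(-8/3) = 8 > 0 → local minimum
  f''(0) = -8 < 0 → local maximum

Critical points: x = -8/3 (local minimum); x = 0 (local maximum)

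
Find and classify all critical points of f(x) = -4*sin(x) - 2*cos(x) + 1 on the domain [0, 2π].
f'(x) = 2*sin(x) - 4*cos(x)

Solve f'(x) = 0 on [0, 2π]:
  f'(x) = 0 ⇔ -4*cos(x) = -2*sin(x) ⇔ tan(x) = 2, i.e. x = arctan(2) + nπ; keep the solutions lying in [0, 2π].
  ⇒ x = atan(2) ≈ 1.1071, atan(2) + pi ≈ 4.2487

f''(x) = 4*sin(x) + 2*cos(x)
Second-derivative test at each critical point:
  f''(1.1071) = 4.4721 > 0 → local minimum
  f''(4.2487) = -4.4721 < 0 → local maximum

Critical points: x = atan(2) ≈ 1.1071 (local minimum); x = atan(2) + pi ≈ 4.2487 (local maximum)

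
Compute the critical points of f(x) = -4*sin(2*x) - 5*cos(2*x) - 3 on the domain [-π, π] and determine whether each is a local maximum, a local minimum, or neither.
f'(x) = 10*sin(2*x) - 8*cos(2*x)

Solve f'(x) = 0 on [-π, π]:
  f'(x) = 0 ⇔ -4*cos(2*x) = -5*sin(2*x) ⇔ tan(2*x) = 4/5, i.e. 2*x = arctan(4/5) + nπ; keep the solutions lying in [-π, π].
  ⇒ x = -pi + atan(4/5)/2 ≈ -2.8042, -pi/2 + atan(4/5)/2 ≈ -1.2334, atan(4/5)/2 ≈ 0.3374, atan(4/5)/2 + pi/2 ≈ 1.9082

f''(x) = 16*sin(2*x) + 20*cos(2*x)
Second-derivative test at each critical point:
  f''(-2.8042) = 25.6125 > 0 → local minimum
  f''(-1.2334) = -25.6125 < 0 → local maximum
  f''(0.3374) = 25.6125 > 0 → local minimum
  f''(1.9082) = -25.6125 < 0 → local maximum

Critical points: x = -pi + atan(4/5)/2 ≈ -2.8042 (local minimum); x = -pi/2 + atan(4/5)/2 ≈ -1.2334 (local maximum); x = atan(4/5)/2 ≈ 0.3374 (local minimum); x = atan(4/5)/2 + pi/2 ≈ 1.9082 (local maximum)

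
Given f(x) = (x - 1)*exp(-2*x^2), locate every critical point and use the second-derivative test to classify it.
f'(x) = (-4*x*(x - 1) + 1)*exp(-2*x^2)

Solve f'(x) = 0:
  f'(x) = (-4*x^2 + 4*x + 1)·exp(-2*x^2) and exp(-2*x^2) > 0 for every x, so f'(x) = 0 ⇔ -4*x^2 + 4*x + 1 = 0.
  4*x^2 - 4*x - 1 = 0 has no rational roots; quadratic formula: x = (4 ± √32)/8.
  ⇒ x = 1/2 - sqrt(2)/2 ≈ -0.2071, 1/2 + sqrt(2)/2 ≈ 1.2071

f''(x) = 4*(4*x^2*(x - 1) - 3*x + 1)*exp(-2*x^2)
Second-derivative test at each critical point:
  f''(-0.2071) = 5.1918 > 0 → local minimum
  f''(1.2071) = -0.3069 < 0 → local maximum

Critical points: x = 1/2 - sqrt(2)/2 ≈ -0.2071 (local minimum); x = 1/2 + sqrt(2)/2 ≈ 1.2071 (local maximum)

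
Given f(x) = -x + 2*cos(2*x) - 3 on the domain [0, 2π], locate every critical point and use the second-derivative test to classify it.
f'(x) = -4*sin(2*x) - 1

Solve f'(x) = 0 on [0, 2π]:
  f'(x) = 0 ⇔ sin(2*x) = -1/4, i.e. 2*x = arcsin(-1/4) + 2nπ or 2*x = π − arcsin(-1/4) + 2nπ; keep the solutions lying in [0, 2π].
  ⇒ x = asin(1/4)/2 + pi/2 ≈ 1.6971, pi - asin(1/4)/2 ≈ 3.0153, asin(1/4)/2 + 3*pi/2 ≈ 4.8387, -asin(1/4)/2 + 2*pi ≈ 6.1568

f''(x) = -8*cos(2*x)
Second-derivative test at each critical point:
  f''(1.6971) = 7.7460 > 0 → local minimum
  f''(3.0153) = -7.7460 < 0 → local maximum
  f''(4.8387) = 7.7460 > 0 → local minimum
  f''(6.1568) = -7.7460 < 0 → local maximum

Critical points: x = asin(1/4)/2 + pi/2 ≈ 1.6971 (local minimum); x = pi - asin(1/4)/2 ≈ 3.0153 (local maximum); x = asin(1/4)/2 + 3*pi/2 ≈ 4.8387 (local minimum); x = -asin(1/4)/2 + 2*pi ≈ 6.1568 (local maximum)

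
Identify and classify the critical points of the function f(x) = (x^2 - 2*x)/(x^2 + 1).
f'(x) = 2*(x^2 + x - 1)/(x^4 + 2*x^2 + 1)

Solve f'(x) = 0:
  f'(x) = 2*(x^2 + x - 1)/(x^2 + 1)^2; the denominator is positive wherever f is defined, so f'(x) = 0 ⇔ 2*x^2 + 2*x - 2 = 0.
  Factor: 2*x^2 + 2*x - 2 = 2*(x^2 + x - 1); x^2 + x - 1 = 0 has no rational roots; quadratic formula: x = (-1 ± √5)/2.
  ⇒ x = -sqrt(5)/2 - 1/2 ≈ -1.6180, -1/2 + sqrt(5)/2 ≈ 0.6180

f''(x) = 2*(-2*x^3 - 3*x^2 + 6*x + 1)/(x^6 + 3*x^4 + 3*x^2 + 1)
Second-derivative test at each critical point:
  f''(-1.6180) = -0.3416 < 0 → local maximum
  f''(0.6180) = 2.3416 > 0 → local minimum

Critical points: x = -sqrt(5)/2 - 1/2 ≈ -1.6180 (local maximum); x = -1/2 + sqrt(5)/2 ≈ 0.6180 (local minimum)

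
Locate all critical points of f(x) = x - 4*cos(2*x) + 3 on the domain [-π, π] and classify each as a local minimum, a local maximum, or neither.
f'(x) = 8*sin(2*x) + 1

Solve f'(x) = 0 on [-π, π]:
  f'(x) = 0 ⇔ sin(2*x) = -1/8, i.e. 2*x = arcsin(-1/8) + 2nπ or 2*x = π − arcsin(-1/8) + 2nπ; keep the solutions lying in [-π, π].
  ⇒ x = -pi/2 + asin(1/8)/2 ≈ -1.5081, -asin(1/8)/2 ≈ -0.0627, asin(1/8)/2 + pi/2 ≈ 1.6335, pi - asin(1/8)/2 ≈ 3.0789

f''(x) = 16*cos(2*x)
Second-derivative test at each critical point:
  f''(-1.5081) = -15.8745 < 0 → local maximum
  f''(-0.0627) = 15.8745 > 0 → local minimum
  f''(1.6335) = -15.8745 < 0 → local maximum
  f''(3.0789) = 15.8745 > 0 → local minimum

Critical points: x = -pi/2 + asin(1/8)/2 ≈ -1.5081 (local maximum); x = -asin(1/8)/2 ≈ -0.0627 (local minimum); x = asin(1/8)/2 + pi/2 ≈ 1.6335 (local maximum); x = pi - asin(1/8)/2 ≈ 3.0789 (local minimum)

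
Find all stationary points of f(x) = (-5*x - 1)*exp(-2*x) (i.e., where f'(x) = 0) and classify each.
f'(x) = (10*x - 3)*exp(-2*x)

Solve f'(x) = 0:
  f'(x) = (10*x - 3)·exp(-2*x) and exp(-2*x) > 0 for every x, so f'(x) = 0 ⇔ 10*x - 3 = 0.
  10*x - 3 = 0.
  ⇒ x = 3/10

f''(x) = 4*(4 - 5*x)*exp(-2*x)
Second-derivative test at each critical point:
  f''(3/10) = 5.4881 > 0 → local minimum

Critical points: x = 3/10 (local minimum)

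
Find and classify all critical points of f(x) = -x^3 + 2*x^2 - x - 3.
f'(x) = -3*x^2 + 4*x - 1

Solve f'(x) = 0:
  Factor: -3*x^2 + 4*x - 1 = -(x - 1)*(3*x - 1) = 0.
  ⇒ x = 1/3, 1

f''(x) = 4 - 6*x
Second-derivative test at each critical point:
  f''(1/3) = 2 > 0 → local minimum
  f''(1) = -2 < 0 → local maximum

Critical points: x = 1/3 (local minimum); x = 1 (local maximum)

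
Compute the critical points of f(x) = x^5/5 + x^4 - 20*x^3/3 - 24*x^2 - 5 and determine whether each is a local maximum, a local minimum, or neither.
f'(x) = x*(x^3 + 4*x^2 - 20*x - 48)

Solve f'(x) = 0:
  Factor: x^4 + 4*x^3 - 20*x^2 - 48*x = x*(x - 4)*(x + 2)*(x + 6) = 0.
  ⇒ x = -6, -2, 0, 4

f''(x) = 4*x^3 + 12*x^2 - 40*x - 48
Second-derivative test at each critical point:
  f''(-6) = -240 < 0 → local maximum
  f''(-2) = 48 > 0 → local minimum
  f''(0) = -48 < 0 → local maximum
  f''(4) = 240 > 0 → local minimum

Critical points: x = -6 (local maximum); x = -2 (local minimum); x = 0 (local maximum); x = 4 (local minimum)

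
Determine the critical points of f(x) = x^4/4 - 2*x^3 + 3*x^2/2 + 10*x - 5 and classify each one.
f'(x) = x^3 - 6*x^2 + 3*x + 10

Solve f'(x) = 0:
  Factor: x^3 - 6*x^2 + 3*x + 10 = (x - 5)*(x - 2)*(x + 1) = 0.
  ⇒ x = -1, 2, 5

f''(x) = 3*x^2 - 12*x + 3
Second-derivative test at each critical point:
  f''(-1) = 18 > 0 → local minimum
  f''(2) = -9 < 0 → local maximum
  f''(5) = 18 > 0 → local minimum

Critical points: x = -1 (local minimum); x = 2 (local maximum); x = 5 (local minimum)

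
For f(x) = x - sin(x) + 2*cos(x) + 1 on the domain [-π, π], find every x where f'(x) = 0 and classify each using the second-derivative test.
f'(x) = -2*sin(x) - cos(x) + 1

Solve f'(x) = 0 on [-π, π]:
  f'(x) = 0 ⇔ -2*sin(x) - cos(x) = -1. Write the left side as R·cos(x + φ) with R = √((-1)² + 2²) = sqrt(5), cos φ = -sqrt(5)/5, sin φ = 2*sqrt(5)/5; then cos(x + φ) = -sqrt(5)/5. Solve for x and keep the solutions lying in [-π, π].
  ⇒ x = 0, pi - atan(4/3) ≈ 2.2143

f''(x) = sin(x) - 2*cos(x)
Second-derivative test at each critical point:
  f''(0) = -2 < 0 → local maximum
  f''(2.2143) = 2 > 0 → local minimum

Critical points: x = 0 (local maximum); x = pi - atan(4/3) ≈ 2.2143 (local minimum)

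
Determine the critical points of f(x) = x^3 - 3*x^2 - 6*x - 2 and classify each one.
f'(x) = 3*x^2 - 6*x - 6

Solve f'(x) = 0:
  Factor: 3*x^2 - 6*x - 6 = 3*(x^2 - 2*x - 2); x^2 - 2*x - 2 = 0 has no rational roots; quadratic formula: x = (2 ± √12)/2.
  ⇒ x = 1 - sqrt(3) ≈ -0.7321, 1 + sqrt(3) ≈ 2.7321

f''(x) = 6*x - 6
Second-derivative test at each critical point:
  f''(-0.7321) = -10.3923 < 0 → local maximum
  f''(2.7321) = 10.3923 > 0 → local minimum

Critical points: x = 1 - sqrt(3) ≈ -0.7321 (local maximum); x = 1 + sqrt(3) ≈ 2.7321 (local minimum)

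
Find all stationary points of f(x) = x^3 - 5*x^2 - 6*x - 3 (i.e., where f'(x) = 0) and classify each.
f'(x) = 3*x^2 - 10*x - 6

Solve f'(x) = 0:
  3*x^2 - 10*x - 6 = 0 has no rational roots; quadratic formula: x = (10 ± √172)/6.
  ⇒ x = 5/3 - sqrt(43)/3 ≈ -0.5191, 5/3 + sqrt(43)/3 ≈ 3.8525

f''(x) = 6*x - 10
Second-derivative test at each critical point:
  f''(-0.5191) = -13.1149 < 0 → local maximum
  f''(3.8525) = 13.1149 > 0 → local minimum

Critical points: x = 5/3 - sqrt(43)/3 ≈ -0.5191 (local maximum); x = 5/3 + sqrt(43)/3 ≈ 3.8525 (local minimum)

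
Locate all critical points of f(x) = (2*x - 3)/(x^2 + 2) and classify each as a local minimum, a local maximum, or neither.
f'(x) = 2*(-x^2 + 3*x + 2)/(x^4 + 4*x^2 + 4)

Solve f'(x) = 0:
  f'(x) = -2*(x^2 - 3*x - 2)/(x^2 + 2)^2; the denominator is positive wherever f is defined, so f'(x) = 0 ⇔ -2*x^2 + 6*x + 4 = 0.
  Factor: -2*x^2 + 6*x + 4 = -2*(x^2 - 3*x - 2); x^2 - 3*x - 2 = 0 has no rational roots; quadratic formula: x = (3 ± √17)/2.
  ⇒ x = 3/2 - sqrt(17)/2 ≈ -0.5616, 3/2 + sqrt(17)/2 ≈ 3.5616

f''(x) = 2*(4*x^2*(2*x - 3) + 3*(1 - 2*x)*(x^2 + 2))/(x^2 + 2)^3
Second-derivative test at each critical point:
  f''(-0.5616) = 1.5382 > 0 → local minimum
  f''(3.5616) = -0.0382 < 0 → local maximum

Critical points: x = 3/2 - sqrt(17)/2 ≈ -0.5616 (local minimum); x = 3/2 + sqrt(17)/2 ≈ 3.5616 (local maximum)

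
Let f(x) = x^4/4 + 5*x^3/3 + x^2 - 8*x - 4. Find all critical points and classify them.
f'(x) = x^3 + 5*x^2 + 2*x - 8

Solve f'(x) = 0:
  Factor: x^3 + 5*x^2 + 2*x - 8 = (x - 1)*(x + 2)*(x + 4) = 0.
  ⇒ x = -4, -2, 1

f''(x) = 3*x^2 + 10*x + 2
Second-derivative test at each critical point:
  f''(-4) = 10 > 0 → local minimum
  f''(-2) = -6 < 0 → local maximum
  f''(1) = 15 > 0 → local minimum

Critical points: x = -4 (local minimum); x = -2 (local maximum); x = 1 (local minimum)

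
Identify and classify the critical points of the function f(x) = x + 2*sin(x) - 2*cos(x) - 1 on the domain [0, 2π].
f'(x) = 2*sqrt(2)*sin(x + pi/4) + 1

Solve f'(x) = 0 on [0, 2π]:
  f'(x) = 0 ⇔ 2*sin(x) + 2*cos(x) = -1. Write the left side as R·cos(x + φ) with R = √(2² + (-2)²) = 2*sqrt(2), cos φ = sqrt(2)/2, sin φ = -sqrt(2)/2; then cos(x + φ) = -sqrt(2)/4. Solve for x and keep the solutions lying in [0, 2π].
  ⇒ x = atan((-1 + sqrt(7))/(-sqrt(7) - 1)) + pi ≈ 2.7176, atan((-sqrt(7) - 1)/(-1 + sqrt(7))) + 2*pi ≈ 5.1364

f''(x) = 2*sqrt(2)*cos(x + pi/4)
Second-derivative test at each critical point:
  f''(2.7176) = -2.6458 < 0 → local maximum
  f''(5.1364) = 2.6458 > 0 → local minimum

Critical points: x = atan((-1 + sqrt(7))/(-sqrt(7) - 1)) + pi ≈ 2.7176 (local maximum); x = atan((-sqrt(7) - 1)/(-1 + sqrt(7))) + 2*pi ≈ 5.1364 (local minimum)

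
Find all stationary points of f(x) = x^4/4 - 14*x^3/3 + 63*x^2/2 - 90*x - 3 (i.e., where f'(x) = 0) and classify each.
f'(x) = x^3 - 14*x^2 + 63*x - 90

Solve f'(x) = 0:
  Factor: x^3 - 14*x^2 + 63*x - 90 = (x - 6)*(x - 5)*(x - 3) = 0.
  ⇒ x = 3, 5, 6

f''(x) = 3*x^2 - 28*x + 63
Second-derivative test at each critical point:
  f''(3) = 6 > 0 → local minimum
  f''(5) = -2 < 0 → local maximum
  f''(6) = 3 > 0 → local minimum

Critical points: x = 3 (local minimum); x = 5 (local maximum); x = 6 (local minimum)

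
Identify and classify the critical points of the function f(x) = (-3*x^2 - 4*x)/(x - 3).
f'(x) = 3*(-x^2 + 6*x + 4)/(x^2 - 6*x + 9)

Solve f'(x) = 0:
  f'(x) = -3*(x^2 - 6*x - 4)/(x - 3)^2; the denominator is positive wherever f is defined, so f'(x) = 0 ⇔ -3*x^2 + 18*x + 12 = 0.
  Factor: -3*x^2 + 18*x + 12 = -3*(x^2 - 6*x - 4); x^2 - 6*x - 4 = 0 has no rational roots; quadratic formula: x = (6 ± √52)/2.
  ⇒ x = 3 - sqrt(13) ≈ -0.6056, 3 + sqrt(13) ≈ 6.6056

f''(x) = -78/(x^3 - 9*x^2 + 27*x - 27)
Second-derivative test at each critical point:
  f''(-0.6056) = 1.6641 > 0 → local minimum
  f''(6.6056) = -1.6641 < 0 → local maximum

Critical points: x = 3 - sqrt(13) ≈ -0.6056 (local minimum); x = 3 + sqrt(13) ≈ 6.6056 (local maximum)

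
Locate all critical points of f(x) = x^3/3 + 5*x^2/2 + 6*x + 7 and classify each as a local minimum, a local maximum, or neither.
f'(x) = x^2 + 5*x + 6

Solve f'(x) = 0:
  Factor: x^2 + 5*x + 6 = (x + 2)*(x + 3) = 0.
  ⇒ x = -3, -2

f''(x) = 2*x + 5
Second-derivative test at each critical point:
  f''(-3) = -1 < 0 → local maximum
  f''(-2) = 1 > 0 → local minimum

Critical points: x = -3 (local maximum); x = -2 (local minimum)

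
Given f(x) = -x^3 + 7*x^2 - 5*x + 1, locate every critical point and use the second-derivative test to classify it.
f'(x) = -3*x^2 + 14*x - 5

Solve f'(x) = 0:
  3*x^2 - 14*x + 5 = 0 has no rational roots; quadratic formula: x = (14 ± √136)/6.
  ⇒ x = 7/3 - sqrt(34)/3 ≈ 0.3897, sqrt(34)/3 + 7/3 ≈ 4.2770

f''(x) = 14 - 6*x
Second-derivative test at each critical point:
  f''(0.3897) = 11.6619 > 0 → local minimum
  f''(4.2770) = -11.6619 < 0 → local maximum

Critical points: x = 7/3 - sqrt(34)/3 ≈ 0.3897 (local minimum); x = sqrt(34)/3 + 7/3 ≈ 4.2770 (local maximum)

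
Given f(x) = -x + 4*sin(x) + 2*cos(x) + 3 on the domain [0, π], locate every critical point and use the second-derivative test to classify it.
f'(x) = -2*sin(x) + 4*cos(x) - 1

Solve f'(x) = 0 on [0, π]:
  f'(x) = 0 ⇔ -2*sin(x) + 4*cos(x) = 1. Write the left side as R·cos(x + φ) with R = √(4² + 2²) = 2*sqrt(5), cos φ = 2*sqrt(5)/5, sin φ = sqrt(5)/5; then cos(x + φ) = sqrt(5)/10. Solve for x and keep the solutions lying in [0, π].
  ⇒ x = atan((-1 + 2*sqrt(19))/(2 + sqrt(19))) ≈ 0.8816

f''(x) = -4*sin(x) - 2*cos(x)
Second-derivative test at each critical point:
  f''(0.8816) = -4.3589 < 0 → local maximum

Critical points: x = atan((-1 + 2*sqrt(19))/(2 + sqrt(19))) ≈ 0.8816 (local maximum)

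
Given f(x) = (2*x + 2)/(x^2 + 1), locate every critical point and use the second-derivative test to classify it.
f'(x) = 2*(x^2 - 2*x*(x + 1) + 1)/(x^2 + 1)^2

Solve f'(x) = 0:
  f'(x) = -2*(x^2 + 2*x - 1)/(x^2 + 1)^2; the denominator is positive wherever f is defined, so f'(x) = 0 ⇔ -2*x^2 - 4*x + 2 = 0.
  Factor: -2*x^2 - 4*x + 2 = -2*(x^2 + 2*x - 1); x^2 + 2*x - 1 = 0 has no rational roots; quadratic formula: x = (-2 ± √8)/2.
  ⇒ x = -sqrt(2) - 1 ≈ -2.4142, -1 + sqrt(2) ≈ 0.4142

f''(x) = 4*(4*x^2*(x + 1) - (3*x + 1)*(x^2 + 1))/(x^2 + 1)^3
Second-derivative test at each critical point:
  f''(-2.4142) = 0.1213 > 0 → local minimum
  f''(0.4142) = -4.1213 < 0 → local maximum

Critical points: x = -sqrt(2) - 1 ≈ -2.4142 (local minimum); x = -1 + sqrt(2) ≈ 0.4142 (local maximum)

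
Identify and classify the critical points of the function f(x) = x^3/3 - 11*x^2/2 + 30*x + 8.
f'(x) = x^2 - 11*x + 30

Solve f'(x) = 0:
  Factor: x^2 - 11*x + 30 = (x - 6)*(x - 5) = 0.
  ⇒ x = 5, 6

f''(x) = 2*x - 11
Second-derivative test at each critical point:
  f''(5) = -1 < 0 → local maximum
  f''(6) = 1 > 0 → local minimum

Critical points: x = 5 (local maximum); x = 6 (local minimum)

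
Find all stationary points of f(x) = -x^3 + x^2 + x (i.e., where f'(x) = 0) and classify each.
f'(x) = -3*x^2 + 2*x + 1

Solve f'(x) = 0:
  Factor: -3*x^2 + 2*x + 1 = -(x - 1)*(3*x + 1) = 0.
  ⇒ x = -1/3, 1

f''(x) = 2 - 6*x
Second-derivative test at each critical point:
  f''(-1/3) = 4 > 0 → local minimum
  f''(1) = -4 < 0 → local maximum

Critical points: x = -1/3 (local minimum); x = 1 (local maximum)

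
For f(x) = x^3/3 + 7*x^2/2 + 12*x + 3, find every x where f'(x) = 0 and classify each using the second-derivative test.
f'(x) = x^2 + 7*x + 12

Solve f'(x) = 0:
  Factor: x^2 + 7*x + 12 = (x + 3)*(x + 4) = 0.
  ⇒ x = -4, -3

f''(x) = 2*x + 7
Second-derivative test at each critical point:
  f''(-4) = -1 < 0 → local maximum
  f''(-3) = 1 > 0 → local minimum

Critical points: x = -4 (local maximum); x = -3 (local minimum)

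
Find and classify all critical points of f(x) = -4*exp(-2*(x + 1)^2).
f'(x) = 16*(x + 1)*exp(-2*(x + 1)^2)

Solve f'(x) = 0:
  f'(x) = (16*x + 16)·exp(-2*(x + 1)^2) and exp(-2*(x + 1)^2) > 0 for every x, so f'(x) = 0 ⇔ 16*x + 16 = 0.
  Factor: 16*x + 16 = 16*(x + 1) = 0.
  ⇒ x = -1

f''(x) = 16*(1 - 4*(x + 1)^2)*exp(-2*(x + 1)^2)
Second-derivative test at each critical point:
  f''(-1) = 16 > 0 → local minimum

Critical points: x = -1 (local minimum)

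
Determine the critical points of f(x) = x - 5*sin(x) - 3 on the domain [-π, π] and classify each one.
f'(x) = 1 - 5*cos(x)

Solve f'(x) = 0 on [-π, π]:
  f'(x) = 0 ⇔ cos(x) = 1/5, i.e. x = ±arccos(1/5) + 2nπ; keep the solutions lying in [-π, π].
  ⇒ x = -acos(1/5) ≈ -1.3694, acos(1/5) ≈ 1.3694

f''(x) = 5*sin(x)
Second-derivative test at each critical point:
  f''(-1.3694) = -4.8990 < 0 → local maximum
  f''(1.3694) = 4.8990 > 0 → local minimum

Critical points: x = -acos(1/5) ≈ -1.3694 (local maximum); x = acos(1/5) ≈ 1.3694 (local minimum)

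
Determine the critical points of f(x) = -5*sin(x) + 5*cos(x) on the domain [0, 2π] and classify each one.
f'(x) = -5*sqrt(2)*sin(x + pi/4)

Solve f'(x) = 0 on [0, 2π]:
  f'(x) = 0 ⇔ -5*cos(x) = 5*sin(x) ⇔ tan(x) = -1, i.e. x = arctan(-1) + nπ; keep the solutions lying in [0, 2π].
  ⇒ x = 3*pi/4 ≈ 2.3562, 7*pi/4 ≈ 5.4978

f''(x) = -5*sqrt(2)*cos(x + pi/4)
Second-derivative test at each critical point:
  f''(2.3562) = 7.0711 > 0 → local minimum
  f''(5.4978) = -7.0711 < 0 → local maximum

Critical points: x = 3*pi/4 ≈ 2.3562 (local minimum); x = 7*pi/4 ≈ 5.4978 (local maximum)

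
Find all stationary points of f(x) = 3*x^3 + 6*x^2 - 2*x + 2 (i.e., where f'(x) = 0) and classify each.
f'(x) = 9*x^2 + 12*x - 2

Solve f'(x) = 0:
  9*x^2 + 12*x - 2 = 0 has no rational roots; quadratic formula: x = (-12 ± √216)/18.
  ⇒ x = -sqrt(6)/3 - 2/3 ≈ -1.4832, -2/3 + sqrt(6)/3 ≈ 0.1498

f''(x) = 18*x + 12
Second-derivative test at each critical point:
  f''(-1.4832) = -14.6969 < 0 → local maximum
  f''(0.1498) = 14.6969 > 0 → local minimum

Critical points: x = -sqrt(6)/3 - 2/3 ≈ -1.4832 (local maximum); x = -2/3 + sqrt(6)/3 ≈ 0.1498 (local minimum)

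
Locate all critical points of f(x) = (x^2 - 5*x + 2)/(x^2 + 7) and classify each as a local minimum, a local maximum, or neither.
f'(x) = 5*(x^2 + 2*x - 7)/(x^4 + 14*x^2 + 49)

Solve f'(x) = 0:
  f'(x) = 5*(x^2 + 2*x - 7)/(x^2 + 7)^2; the denominator is positive wherever f is defined, so f'(x) = 0 ⇔ 5*x^2 + 10*x - 35 = 0.
  Factor: 5*x^2 + 10*x - 35 = 5*(x^2 + 2*x - 7); x^2 + 2*x - 7 = 0 has no rational roots; quadratic formula: x = (-2 ± √32)/2.
  ⇒ x = -2*sqrt(2) - 1 ≈ -3.8284, -1 + 2*sqrt(2) ≈ 1.8284

f''(x) = 10*(-x^3 - 3*x^2 + 21*x + 7)/(x^6 + 21*x^4 + 147*x^2 + 343)
Second-derivative test at each critical point:
  f''(-3.8284) = -0.0603 < 0 → local maximum
  f''(1.8284) = 0.2644 > 0 → local minimum

Critical points: x = -2*sqrt(2) - 1 ≈ -3.8284 (local maximum); x = -1 + 2*sqrt(2) ≈ 1.8284 (local minimum)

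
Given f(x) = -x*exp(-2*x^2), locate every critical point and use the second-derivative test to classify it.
f'(x) = (4*x^2 - 1)*exp(-2*x^2)

Solve f'(x) = 0:
  f'(x) = (4*x^2 - 1)·exp(-2*x^2) and exp(-2*x^2) > 0 for every x, so f'(x) = 0 ⇔ 4*x^2 - 1 = 0.
  Factor: 4*x^2 - 1 = (2*x - 1)*(2*x + 1) = 0.
  ⇒ x = -1/2, 1/2

f''(x) = (-16*x^3 + 12*x)*exp(-2*x^2)
Second-derivative test at each critical point:
  f''(-1/2) = -2.4261 < 0 → local maximum
  f''(1/2) = 2.4261 > 0 → local minimum

Critical points: x = -1/2 (local maximum); x = 1/2 (local minimum)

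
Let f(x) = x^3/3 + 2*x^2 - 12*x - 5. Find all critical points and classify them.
f'(x) = x^2 + 4*x - 12

Solve f'(x) = 0:
  Factor: x^2 + 4*x - 12 = (x - 2)*(x + 6) = 0.
  ⇒ x = -6, 2

f''(x) = 2*x + 4
Second-derivative test at each critical point:
  f''(-6) = -8 < 0 → local maximum
  f''(2) = 8 > 0 → local minimum

Critical points: x = -6 (local maximum); x = 2 (local minimum)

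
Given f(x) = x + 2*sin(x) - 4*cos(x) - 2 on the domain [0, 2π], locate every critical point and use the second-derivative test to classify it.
f'(x) = 4*sin(x) + 2*cos(x) + 1

Solve f'(x) = 0 on [0, 2π]:
  f'(x) = 0 ⇔ 4*sin(x) + 2*cos(x) = -1. Write the left side as R·cos(x + φ) with R = √(2² + (-4)²) = 2*sqrt(5), cos φ = sqrt(5)/5, sin φ = -2*sqrt(5)/5; then cos(x + φ) = -sqrt(5)/10. Solve for x and keep the solutions lying in [0, 2π].
  ⇒ x = atan((-2 + sqrt(19))/(-2*sqrt(19) - 1)) + pi ≈ 2.9035, atan((-sqrt(19) - 2)/(-1 + 2*sqrt(19))) + 2*pi ≈ 5.5940

f''(x) = -2*sin(x) + 4*cos(x)
Second-derivative test at each critical point:
  f''(2.9035) = -4.3589 < 0 → local maximum
  f''(5.5940) = 4.3589 > 0 → local minimum

Critical points: x = atan((-2 + sqrt(19))/(-2*sqrt(19) - 1)) + pi ≈ 2.9035 (local maximum); x = atan((-sqrt(19) - 2)/(-1 + 2*sqrt(19))) + 2*pi ≈ 5.5940 (local minimum)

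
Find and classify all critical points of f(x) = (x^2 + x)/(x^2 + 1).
f'(x) = (-x^2 + 2*x + 1)/(x^4 + 2*x^2 + 1)

Solve f'(x) = 0:
  f'(x) = -(x^2 - 2*x - 1)/(x^2 + 1)^2; the denominator is positive wherever f is defined, so f'(x) = 0 ⇔ -x^2 + 2*x + 1 = 0.
  x^2 - 2*x - 1 = 0 has no rational roots; quadratic formula: x = (2 ± √8)/2.
  ⇒ x = 1 - sqrt(2) ≈ -0.4142, 1 + sqrt(2) ≈ 2.4142

f''(x) = 2*(x^3 - 3*x^2 - 3*x + 1)/(x^6 + 3*x^4 + 3*x^2 + 1)
Second-derivative test at each critical point:
  f''(-0.4142) = 2.0607 > 0 → local minimum
  f''(2.4142) = -0.0607 < 0 → local maximum

Critical points: x = 1 - sqrt(2) ≈ -0.4142 (local minimum); x = 1 + sqrt(2) ≈ 2.4142 (local maximum)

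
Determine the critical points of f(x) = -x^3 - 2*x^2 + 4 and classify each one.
f'(x) = x*(-3*x - 4)

Solve f'(x) = 0:
  Factor: -3*x^2 - 4*x = -x*(3*x + 4) = 0.
  ⇒ x = -4/3, 0

f''(x) = -6*x - 4
Second-derivative test at each critical point:
  f''(-4/3) = 4 > 0 → local minimum
  f''(0) = -4 < 0 → local maximum

Critical points: x = -4/3 (local minimum); x = 0 (local maximum)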